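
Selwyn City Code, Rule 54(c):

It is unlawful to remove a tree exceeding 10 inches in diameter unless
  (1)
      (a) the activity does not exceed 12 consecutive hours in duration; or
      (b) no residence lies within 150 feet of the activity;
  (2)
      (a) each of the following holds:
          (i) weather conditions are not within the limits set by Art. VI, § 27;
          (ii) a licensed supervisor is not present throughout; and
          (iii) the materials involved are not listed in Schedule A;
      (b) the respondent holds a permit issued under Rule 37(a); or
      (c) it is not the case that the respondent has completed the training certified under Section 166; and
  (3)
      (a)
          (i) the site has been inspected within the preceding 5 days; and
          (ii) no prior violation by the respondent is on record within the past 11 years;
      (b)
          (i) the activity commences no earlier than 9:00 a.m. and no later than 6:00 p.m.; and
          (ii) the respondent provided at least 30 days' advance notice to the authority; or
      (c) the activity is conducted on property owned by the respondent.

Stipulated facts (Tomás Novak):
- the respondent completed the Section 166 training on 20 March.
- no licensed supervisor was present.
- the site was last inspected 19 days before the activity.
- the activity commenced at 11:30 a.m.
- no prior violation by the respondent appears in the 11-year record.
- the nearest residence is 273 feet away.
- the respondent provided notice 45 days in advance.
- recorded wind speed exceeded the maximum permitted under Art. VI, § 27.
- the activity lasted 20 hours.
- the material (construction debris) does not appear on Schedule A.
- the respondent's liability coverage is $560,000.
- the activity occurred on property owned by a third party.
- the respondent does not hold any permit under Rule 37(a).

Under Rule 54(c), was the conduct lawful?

Yes — lawful.

(a) ≤ 12 hrs duration — not met.
(b) no residence in 150 ft — satisfied.
So (1) is satisfied (F OR T).
(i) not (weather ok) — holds.
(ii) not (supervisor present) — satisfied.
(iii) not (Schedule A material) — met.
So (a) is satisfied (T AND T AND T).
(b) holds permit — not met.
(c) not (training certified) — not met.
(2): T OR F OR F → true.
(i) site inspected — fails.
(ii) no prior violation — satisfied.
So (a) is not satisfied (F AND T).
(i) start within hours — holds.
(ii) ≥30 days' notice — met.
(b): T AND T → true.
(c) own property — fails.
(3): F OR T OR F → true.
Overall: T AND T AND T → true.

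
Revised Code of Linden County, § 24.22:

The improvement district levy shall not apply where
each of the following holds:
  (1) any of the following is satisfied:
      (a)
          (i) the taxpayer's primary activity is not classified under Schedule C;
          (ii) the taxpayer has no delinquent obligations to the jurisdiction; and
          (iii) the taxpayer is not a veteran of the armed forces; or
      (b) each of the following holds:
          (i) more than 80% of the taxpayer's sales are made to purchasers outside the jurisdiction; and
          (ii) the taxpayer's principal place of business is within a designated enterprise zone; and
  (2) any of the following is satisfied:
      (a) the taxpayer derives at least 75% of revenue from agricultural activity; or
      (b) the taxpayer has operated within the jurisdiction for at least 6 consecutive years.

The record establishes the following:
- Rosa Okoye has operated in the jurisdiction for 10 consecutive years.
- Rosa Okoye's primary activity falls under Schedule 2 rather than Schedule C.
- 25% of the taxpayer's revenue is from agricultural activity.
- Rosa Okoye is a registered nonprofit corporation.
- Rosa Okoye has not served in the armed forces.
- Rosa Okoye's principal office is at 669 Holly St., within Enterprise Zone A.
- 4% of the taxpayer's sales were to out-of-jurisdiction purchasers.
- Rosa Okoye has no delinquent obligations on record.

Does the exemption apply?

Yes — exempt.

(i) not (Schedule C activity) — met.
(ii) no delinquency — satisfied.
(iii) not (veteran) — met.
(a): T AND T AND T → true.
(i) >80% out-of-jur. sales — not met.
(ii) in enterprise zone — met.
So (b) is not satisfied (F AND T).
(1) = T OR F = true.
(a) ≥75% agricultural — not satisfied.
(b) ≥ 6 yrs in jurisdiction — satisfied.
(2): F OR T → true.
Overall: T AND T → true.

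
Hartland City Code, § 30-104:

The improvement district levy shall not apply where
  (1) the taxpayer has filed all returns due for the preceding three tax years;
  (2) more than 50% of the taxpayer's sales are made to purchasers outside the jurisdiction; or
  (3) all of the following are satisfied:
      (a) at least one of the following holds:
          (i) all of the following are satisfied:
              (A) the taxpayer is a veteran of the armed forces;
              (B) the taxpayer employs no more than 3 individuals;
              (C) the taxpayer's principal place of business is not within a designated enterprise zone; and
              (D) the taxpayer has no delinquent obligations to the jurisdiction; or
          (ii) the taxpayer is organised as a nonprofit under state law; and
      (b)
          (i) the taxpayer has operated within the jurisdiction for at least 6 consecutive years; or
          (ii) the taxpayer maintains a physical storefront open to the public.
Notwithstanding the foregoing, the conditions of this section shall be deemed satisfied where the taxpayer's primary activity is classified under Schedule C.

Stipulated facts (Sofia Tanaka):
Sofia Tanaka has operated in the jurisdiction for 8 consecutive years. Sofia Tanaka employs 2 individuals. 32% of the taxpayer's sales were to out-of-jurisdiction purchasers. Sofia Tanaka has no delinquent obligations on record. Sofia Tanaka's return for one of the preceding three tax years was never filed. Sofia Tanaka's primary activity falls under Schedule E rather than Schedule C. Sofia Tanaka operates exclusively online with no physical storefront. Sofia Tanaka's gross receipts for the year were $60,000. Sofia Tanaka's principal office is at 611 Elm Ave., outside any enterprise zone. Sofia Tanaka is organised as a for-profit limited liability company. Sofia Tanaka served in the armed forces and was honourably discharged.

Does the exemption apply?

Yes — exempt.

(1) returns current — not met.
(2) >50% out-of-jur. sales — not met.
(A) veteran — holds.
(B) ≤ 3 employees — met.
(C) not (in enterprise zone) — satisfied.
(D) no delinquency — met.
So (i) is satisfied (T AND T AND T AND T).
(ii) nonprofit — not met.
(a) = T OR F = true.
(i) ≥ 6 yrs in jurisdiction — satisfied.
(ii) has storefront — not satisfied.
(b): T OR F → true.
So (3) is satisfied (T AND T).
So Overall is satisfied (F OR F OR T).
Exception (Schedule C activity) — not satisfied.
Result: main true OR exception false → true.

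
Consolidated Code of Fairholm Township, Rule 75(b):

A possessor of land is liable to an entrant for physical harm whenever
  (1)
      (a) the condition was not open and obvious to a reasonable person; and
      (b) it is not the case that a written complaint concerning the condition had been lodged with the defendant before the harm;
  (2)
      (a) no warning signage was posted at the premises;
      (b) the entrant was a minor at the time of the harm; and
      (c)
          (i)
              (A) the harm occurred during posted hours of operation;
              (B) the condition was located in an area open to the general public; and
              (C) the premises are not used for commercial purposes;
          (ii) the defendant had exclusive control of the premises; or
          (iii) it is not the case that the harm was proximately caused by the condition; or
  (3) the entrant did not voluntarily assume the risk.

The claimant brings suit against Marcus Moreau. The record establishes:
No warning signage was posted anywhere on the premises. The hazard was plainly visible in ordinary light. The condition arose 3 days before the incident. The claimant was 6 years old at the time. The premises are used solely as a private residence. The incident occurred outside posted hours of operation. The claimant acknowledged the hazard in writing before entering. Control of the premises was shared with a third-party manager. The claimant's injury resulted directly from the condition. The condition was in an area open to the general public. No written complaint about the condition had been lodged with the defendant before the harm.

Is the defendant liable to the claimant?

(a) not open/obvious — not met.
(b) not (complaint lodged) — met.
(1) = F AND T = false.
(a) no signage posted — holds.
(b) entrant a minor — holds.
(A) during posted hours — not met.
(B) public area — met.
(C) not (commercial use) — satisfied.
(i): F AND T AND T → false.
(ii) exclusive control — fails.
(iii) not (proximate cause) — not met.
(c) = F OR F OR F = false.
So (2) is not satisfied (T AND T AND F).
(3) no assumed risk — fails.
So Overall is not satisfied (F OR F OR F).

No — not liable.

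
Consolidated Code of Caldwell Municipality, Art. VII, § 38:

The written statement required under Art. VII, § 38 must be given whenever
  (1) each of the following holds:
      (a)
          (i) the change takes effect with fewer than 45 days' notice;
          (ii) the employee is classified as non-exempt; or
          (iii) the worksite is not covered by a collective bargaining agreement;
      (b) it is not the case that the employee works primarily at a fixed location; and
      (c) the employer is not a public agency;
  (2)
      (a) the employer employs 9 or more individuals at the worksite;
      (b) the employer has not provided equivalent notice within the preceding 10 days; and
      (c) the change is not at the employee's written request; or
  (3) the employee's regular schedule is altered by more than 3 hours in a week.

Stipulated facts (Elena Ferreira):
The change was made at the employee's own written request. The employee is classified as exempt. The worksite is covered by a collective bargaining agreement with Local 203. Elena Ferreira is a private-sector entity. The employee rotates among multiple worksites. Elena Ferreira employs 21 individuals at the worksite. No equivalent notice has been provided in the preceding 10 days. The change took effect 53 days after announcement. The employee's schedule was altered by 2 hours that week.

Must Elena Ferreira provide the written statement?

No — not required.

(i) < 45 days' notice — not satisfied.
(ii) non-exempt — not met.
(iii) no CBA — not satisfied.
So (a) is not satisfied (F OR F OR F).
(b) not (fixed location) — met.
(c) not (public agency) — holds.
(1) = F AND T AND T = false.
(a) ≥ 9 at site — met.
(b) no recent notice — met.
(c) not employee-requested — fails.
(2) = T AND T AND F = false.
(3) schedule shift > 3h — not satisfied.
Overall = F OR F OR F = false.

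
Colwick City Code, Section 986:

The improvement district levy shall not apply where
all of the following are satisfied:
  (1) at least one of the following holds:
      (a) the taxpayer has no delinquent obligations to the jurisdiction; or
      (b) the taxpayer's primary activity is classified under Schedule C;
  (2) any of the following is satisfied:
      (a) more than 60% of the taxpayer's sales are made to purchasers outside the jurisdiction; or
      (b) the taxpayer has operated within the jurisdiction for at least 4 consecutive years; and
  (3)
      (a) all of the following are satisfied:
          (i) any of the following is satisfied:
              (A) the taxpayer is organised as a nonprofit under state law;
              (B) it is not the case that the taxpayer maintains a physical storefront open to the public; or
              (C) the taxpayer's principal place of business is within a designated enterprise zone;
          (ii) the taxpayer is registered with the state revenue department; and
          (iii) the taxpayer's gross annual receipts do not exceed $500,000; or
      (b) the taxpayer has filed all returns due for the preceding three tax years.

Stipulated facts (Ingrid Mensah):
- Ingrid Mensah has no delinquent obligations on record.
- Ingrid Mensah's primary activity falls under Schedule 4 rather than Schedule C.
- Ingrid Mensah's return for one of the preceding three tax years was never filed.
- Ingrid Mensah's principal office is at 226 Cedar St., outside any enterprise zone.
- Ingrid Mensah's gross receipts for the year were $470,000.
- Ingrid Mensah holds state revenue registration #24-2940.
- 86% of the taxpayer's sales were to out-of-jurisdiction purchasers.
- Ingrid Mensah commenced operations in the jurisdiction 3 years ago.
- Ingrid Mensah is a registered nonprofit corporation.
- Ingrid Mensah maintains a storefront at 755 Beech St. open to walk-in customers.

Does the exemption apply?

(a) no delinquency — satisfied.
(b) Schedule C activity — not satisfied.
So (1) is satisfied (T OR F).
(a) >60% out-of-jur. sales — satisfied.
(b) ≥ 4 yrs in jurisdiction — not met.
So (2) is satisfied (T OR F).
(A) nonprofit — met.
(B) not (has storefront) — not met.
(C) in enterprise zone — not satisfied.
So (i) is satisfied (T OR F OR F).
(ii) state-registered — met.
(iii) receipts ≤ $500,000 — satisfied.
(a): T AND T AND T → true.
(b) returns current — not satisfied.
(3): T OR F → true.
So Overall is satisfied (T AND T AND T).

Yes — exempt.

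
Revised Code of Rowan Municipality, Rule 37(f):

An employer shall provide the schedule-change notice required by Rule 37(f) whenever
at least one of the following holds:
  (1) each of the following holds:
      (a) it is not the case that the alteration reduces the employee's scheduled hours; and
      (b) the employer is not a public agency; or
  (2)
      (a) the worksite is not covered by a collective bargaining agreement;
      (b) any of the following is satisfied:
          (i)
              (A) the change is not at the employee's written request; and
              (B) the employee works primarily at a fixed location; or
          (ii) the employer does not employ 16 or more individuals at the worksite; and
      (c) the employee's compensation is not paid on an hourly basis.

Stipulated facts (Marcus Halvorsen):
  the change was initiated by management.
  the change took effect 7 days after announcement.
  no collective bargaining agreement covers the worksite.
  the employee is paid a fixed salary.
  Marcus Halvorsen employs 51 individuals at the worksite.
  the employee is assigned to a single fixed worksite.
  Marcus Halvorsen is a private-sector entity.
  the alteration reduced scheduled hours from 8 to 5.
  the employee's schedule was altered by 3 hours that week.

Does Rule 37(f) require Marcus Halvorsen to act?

Yes — required.

(a) not (hours reduced) — not satisfied.
(b) not (public agency) — satisfied.
So (1) is not satisfied (F AND T).
(a) no CBA — satisfied.
(A) not employee-requested — holds.
(B) fixed location — holds.
(i): T AND T → true.
(ii) not (≥ 16 at site) — not met.
So (b) is satisfied (T OR F).
(c) not (hourly-paid) — satisfied.
(2) = T AND T AND T = true.
Overall: F OR T → true.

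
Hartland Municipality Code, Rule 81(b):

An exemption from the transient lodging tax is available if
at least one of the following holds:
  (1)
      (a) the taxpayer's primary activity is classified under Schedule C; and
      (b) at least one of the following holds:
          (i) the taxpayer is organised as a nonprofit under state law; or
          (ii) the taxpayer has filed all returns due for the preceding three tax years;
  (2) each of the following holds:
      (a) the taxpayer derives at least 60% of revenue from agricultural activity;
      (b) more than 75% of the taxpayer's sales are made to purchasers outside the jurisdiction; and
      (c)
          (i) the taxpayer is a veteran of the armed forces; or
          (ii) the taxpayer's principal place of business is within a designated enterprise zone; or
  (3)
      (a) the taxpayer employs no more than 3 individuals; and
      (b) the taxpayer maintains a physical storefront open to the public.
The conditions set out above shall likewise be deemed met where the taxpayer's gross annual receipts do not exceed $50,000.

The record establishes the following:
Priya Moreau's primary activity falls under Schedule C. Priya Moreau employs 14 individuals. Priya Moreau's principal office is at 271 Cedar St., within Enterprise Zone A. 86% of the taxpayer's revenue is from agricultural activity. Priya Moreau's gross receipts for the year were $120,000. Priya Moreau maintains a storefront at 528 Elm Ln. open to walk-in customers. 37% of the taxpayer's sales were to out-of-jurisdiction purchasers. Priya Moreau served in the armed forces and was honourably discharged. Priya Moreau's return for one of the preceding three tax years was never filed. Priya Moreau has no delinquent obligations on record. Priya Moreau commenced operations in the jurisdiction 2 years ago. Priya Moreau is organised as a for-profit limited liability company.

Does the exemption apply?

No — not exempt.

(a) Schedule C activity — met.
(i) nonprofit — not satisfied.
(ii) returns current — fails.
(b): F OR F → false.
So (1) is not satisfied (T AND F).
(a) ≥60% agricultural — met.
(b) >75% out-of-jur. sales — not met.
(i) veteran — holds.
(ii) in enterprise zone — met.
(c) = T OR T = true.
(2) = T AND F AND T = false.
(a) ≤ 3 employees — not satisfied.
(b) has storefront — holds.
(3): F AND T → false.
So Overall is not satisfied (F OR F OR F).
Exception (receipts ≤ $50,000) — not satisfied.
Result: main false OR exception false → false.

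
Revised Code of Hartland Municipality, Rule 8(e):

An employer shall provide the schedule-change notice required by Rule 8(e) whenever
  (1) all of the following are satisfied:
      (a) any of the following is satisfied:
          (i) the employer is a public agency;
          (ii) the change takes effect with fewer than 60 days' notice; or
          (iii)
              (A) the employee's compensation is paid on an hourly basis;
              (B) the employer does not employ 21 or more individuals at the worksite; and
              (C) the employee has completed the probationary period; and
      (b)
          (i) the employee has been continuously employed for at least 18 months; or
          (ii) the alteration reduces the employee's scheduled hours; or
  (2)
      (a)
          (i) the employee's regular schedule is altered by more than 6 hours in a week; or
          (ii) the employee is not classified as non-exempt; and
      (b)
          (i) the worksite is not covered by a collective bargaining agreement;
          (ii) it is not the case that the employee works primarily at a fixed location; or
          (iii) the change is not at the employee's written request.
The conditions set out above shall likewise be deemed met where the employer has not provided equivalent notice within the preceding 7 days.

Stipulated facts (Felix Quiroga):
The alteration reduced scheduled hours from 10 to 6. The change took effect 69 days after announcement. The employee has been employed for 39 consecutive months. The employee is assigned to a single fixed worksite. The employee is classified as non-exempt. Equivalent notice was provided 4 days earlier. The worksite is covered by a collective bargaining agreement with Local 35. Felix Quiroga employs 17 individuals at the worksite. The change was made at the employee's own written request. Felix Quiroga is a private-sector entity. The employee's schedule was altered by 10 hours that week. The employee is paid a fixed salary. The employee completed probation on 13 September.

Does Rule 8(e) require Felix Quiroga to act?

No — not required.

(i) public agency — fails.
(ii) < 60 days' notice — not met.
(A) hourly-paid — not met.
(B) not (≥ 21 at site) — holds.
(C) past probation — met.
(iii) = F AND T AND T = false.
So (a) is not satisfied (F OR F OR F).
(i) tenure ≥ 18 mo. — holds.
(ii) hours reduced — satisfied.
So (b) is satisfied (T OR T).
So (1) is not satisfied (F AND T).
(i) schedule shift > 6h — satisfied.
(ii) not (non-exempt) — not met.
(a) = T OR F = true.
(i) no CBA — not satisfied.
(ii) not (fixed location) — not met.
(iii) not employee-requested — not satisfied.
So (b) is not satisfied (F OR F OR F).
So (2) is not satisfied (T AND F).
Overall: F OR F → false.
Exception (no recent notice) — not satisfied.
Result: main false OR exception false → false.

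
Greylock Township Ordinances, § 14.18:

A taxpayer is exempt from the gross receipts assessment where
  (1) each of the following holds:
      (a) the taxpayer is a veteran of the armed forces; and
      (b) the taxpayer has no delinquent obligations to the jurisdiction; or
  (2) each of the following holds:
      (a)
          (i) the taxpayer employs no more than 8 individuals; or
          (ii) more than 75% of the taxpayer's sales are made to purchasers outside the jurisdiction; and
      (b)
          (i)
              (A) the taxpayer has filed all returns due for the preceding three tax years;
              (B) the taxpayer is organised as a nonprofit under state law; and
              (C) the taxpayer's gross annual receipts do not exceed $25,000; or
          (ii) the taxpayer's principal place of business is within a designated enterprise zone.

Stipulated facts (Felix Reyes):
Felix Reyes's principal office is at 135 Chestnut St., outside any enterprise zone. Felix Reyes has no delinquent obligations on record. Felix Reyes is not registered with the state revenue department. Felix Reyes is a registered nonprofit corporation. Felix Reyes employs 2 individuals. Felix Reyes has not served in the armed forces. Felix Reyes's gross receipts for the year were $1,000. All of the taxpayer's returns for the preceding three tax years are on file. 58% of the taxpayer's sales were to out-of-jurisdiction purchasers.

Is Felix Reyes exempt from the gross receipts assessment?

(a) veteran — not met.
(b) no delinquency — holds.
(1): F AND T → false.
(i) ≤ 8 employees — holds.
(ii) >75% out-of-jur. sales — not satisfied.
(a): T OR F → true.
(A) returns current — met.
(B) nonprofit — satisfied.
(C) receipts ≤ $25,000 — holds.
(i) = T AND T AND T = true.
(ii) in enterprise zone — not satisfied.
(b): T OR F → true.
So (2) is satisfied (T AND T).
Overall: F OR T → true.

Yes — exempt.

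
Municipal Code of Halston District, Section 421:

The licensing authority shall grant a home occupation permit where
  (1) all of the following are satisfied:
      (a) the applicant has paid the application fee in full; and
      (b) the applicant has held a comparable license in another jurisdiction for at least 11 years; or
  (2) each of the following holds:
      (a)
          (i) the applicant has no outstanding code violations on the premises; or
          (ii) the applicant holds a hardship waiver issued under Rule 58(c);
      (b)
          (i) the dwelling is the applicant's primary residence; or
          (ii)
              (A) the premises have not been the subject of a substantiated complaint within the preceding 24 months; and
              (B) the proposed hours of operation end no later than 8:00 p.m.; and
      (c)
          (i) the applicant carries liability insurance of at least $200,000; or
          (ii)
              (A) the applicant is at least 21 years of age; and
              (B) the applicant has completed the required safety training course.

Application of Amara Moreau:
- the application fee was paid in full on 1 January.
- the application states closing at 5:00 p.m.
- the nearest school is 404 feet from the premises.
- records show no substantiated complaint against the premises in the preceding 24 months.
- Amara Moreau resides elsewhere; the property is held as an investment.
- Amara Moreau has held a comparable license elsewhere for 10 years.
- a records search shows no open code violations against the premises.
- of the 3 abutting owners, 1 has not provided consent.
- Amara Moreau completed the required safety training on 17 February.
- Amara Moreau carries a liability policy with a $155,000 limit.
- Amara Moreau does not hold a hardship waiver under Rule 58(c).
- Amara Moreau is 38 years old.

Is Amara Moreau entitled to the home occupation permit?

Yes — granted.

(a) fee paid — holds.
(b) prior license ≥ 11 yr — fails.
(1) = T AND F = false.
(i) no code violations — holds.
(ii) hardship waiver — not met.
(a): T OR F → true.
(i) primary residence — fails.
(A) no complaint in 24 mo. — holds.
(B) closes by 8 p.m. — met.
So (ii) is satisfied (T AND T).
So (b) is satisfied (F OR T).
(i) insurance ≥ $200,000 — fails.
(A) age ≥ 21 — met.
(B) safety training — holds.
(ii): T AND T → true.
So (c) is satisfied (F OR T).
(2) = T AND T AND T = true.
Overall = F OR T = true.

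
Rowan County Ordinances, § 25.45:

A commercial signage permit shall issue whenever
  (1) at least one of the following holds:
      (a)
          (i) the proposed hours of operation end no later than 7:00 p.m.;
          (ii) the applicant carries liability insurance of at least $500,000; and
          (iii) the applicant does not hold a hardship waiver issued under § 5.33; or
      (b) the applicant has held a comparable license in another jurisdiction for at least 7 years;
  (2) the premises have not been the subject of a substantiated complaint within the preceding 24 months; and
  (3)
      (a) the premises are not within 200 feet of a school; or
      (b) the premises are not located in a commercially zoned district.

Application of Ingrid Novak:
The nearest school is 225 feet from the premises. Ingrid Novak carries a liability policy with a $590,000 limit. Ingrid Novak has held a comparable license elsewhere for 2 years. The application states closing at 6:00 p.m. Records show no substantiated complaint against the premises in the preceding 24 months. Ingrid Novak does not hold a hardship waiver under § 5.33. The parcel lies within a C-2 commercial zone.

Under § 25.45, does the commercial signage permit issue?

Yes — granted.

(i) closes by 7 p.m. — satisfied.
(ii) insurance ≥ $500,000 — holds.
(iii) not (hardship waiver) — met.
So (a) is satisfied (T AND T AND T).
(b) prior license ≥ 7 yr — not met.
(1): T OR F → true.
(2) no complaint in 24 mo. — met.
(a) ≥200 ft from school — satisfied.
(b) not (commercially zoned) — fails.
So (3) is satisfied (T OR F).
Overall = T AND T AND T = true.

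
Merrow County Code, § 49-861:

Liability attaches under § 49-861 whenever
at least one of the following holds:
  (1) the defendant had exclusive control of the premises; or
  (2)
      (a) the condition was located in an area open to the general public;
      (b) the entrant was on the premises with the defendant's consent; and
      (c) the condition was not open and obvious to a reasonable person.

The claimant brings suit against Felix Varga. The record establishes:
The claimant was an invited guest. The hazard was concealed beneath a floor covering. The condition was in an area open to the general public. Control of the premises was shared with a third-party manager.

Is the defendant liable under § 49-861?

Yes — liable.

(1) exclusive control — not satisfied.
(a) public area — satisfied.
(b) consent to enter — satisfied.
(c) not open/obvious — holds.
(2): T AND T AND T → true.
Overall = F OR T = true.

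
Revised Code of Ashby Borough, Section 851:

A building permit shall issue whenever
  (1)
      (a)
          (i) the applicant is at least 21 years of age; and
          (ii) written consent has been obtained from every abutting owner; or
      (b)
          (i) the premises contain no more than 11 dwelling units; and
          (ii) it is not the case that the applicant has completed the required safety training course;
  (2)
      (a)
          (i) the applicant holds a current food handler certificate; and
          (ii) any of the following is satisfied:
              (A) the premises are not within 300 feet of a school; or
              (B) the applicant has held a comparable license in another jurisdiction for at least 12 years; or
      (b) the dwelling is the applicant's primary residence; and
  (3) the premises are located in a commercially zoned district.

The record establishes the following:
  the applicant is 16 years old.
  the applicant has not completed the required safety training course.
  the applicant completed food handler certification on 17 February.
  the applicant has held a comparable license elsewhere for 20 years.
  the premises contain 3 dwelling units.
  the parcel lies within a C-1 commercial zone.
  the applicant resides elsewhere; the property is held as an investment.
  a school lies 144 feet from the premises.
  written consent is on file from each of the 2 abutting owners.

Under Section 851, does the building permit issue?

(i) age ≥ 21 — fails.
(ii) all abutters consent — satisfied.
So (a) is not satisfied (F AND T).
(i) ≤ 11 units — satisfied.
(ii) not (safety training) — holds.
(b) = T AND T = true.
(1): F OR T → true.
(i) food handler cert. — met.
(A) ≥300 ft from school — not satisfied.
(B) prior license ≥ 12 yr — satisfied.
So (ii) is satisfied (F OR T).
(a) = T AND T = true.
(b) primary residence — not met.
(2) = T OR F = true.
(3) commercially zoned — satisfied.
Overall: T AND T AND T → true.

Yes — granted.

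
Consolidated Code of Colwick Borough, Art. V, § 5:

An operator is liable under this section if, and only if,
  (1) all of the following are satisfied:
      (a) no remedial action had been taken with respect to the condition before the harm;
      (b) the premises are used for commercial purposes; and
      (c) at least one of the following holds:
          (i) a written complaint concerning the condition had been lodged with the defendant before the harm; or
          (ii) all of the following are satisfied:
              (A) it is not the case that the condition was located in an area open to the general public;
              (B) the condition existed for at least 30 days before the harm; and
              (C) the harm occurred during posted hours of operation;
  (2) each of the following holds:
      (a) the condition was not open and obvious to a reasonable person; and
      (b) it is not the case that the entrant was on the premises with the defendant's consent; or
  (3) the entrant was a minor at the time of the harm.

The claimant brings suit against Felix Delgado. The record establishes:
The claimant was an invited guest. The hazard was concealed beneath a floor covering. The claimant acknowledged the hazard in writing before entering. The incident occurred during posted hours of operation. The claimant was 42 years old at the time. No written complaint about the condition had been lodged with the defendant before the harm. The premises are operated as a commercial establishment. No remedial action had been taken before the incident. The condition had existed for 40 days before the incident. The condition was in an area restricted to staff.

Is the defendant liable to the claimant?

Yes — liable.

(a) no remedial action — met.
(b) commercial use — satisfied.
(i) complaint lodged — fails.
(A) not (public area) — met.
(B) condition ≥30 days old — met.
(C) during posted hours — holds.
So (ii) is satisfied (T AND T AND T).
So (c) is satisfied (F OR T).
(1): T AND T AND T → true.
(a) not open/obvious — met.
(b) not (consent to enter) — not met.
(2): T AND F → false.
(3) entrant a minor — not satisfied.
Overall: T OR F OR F → true.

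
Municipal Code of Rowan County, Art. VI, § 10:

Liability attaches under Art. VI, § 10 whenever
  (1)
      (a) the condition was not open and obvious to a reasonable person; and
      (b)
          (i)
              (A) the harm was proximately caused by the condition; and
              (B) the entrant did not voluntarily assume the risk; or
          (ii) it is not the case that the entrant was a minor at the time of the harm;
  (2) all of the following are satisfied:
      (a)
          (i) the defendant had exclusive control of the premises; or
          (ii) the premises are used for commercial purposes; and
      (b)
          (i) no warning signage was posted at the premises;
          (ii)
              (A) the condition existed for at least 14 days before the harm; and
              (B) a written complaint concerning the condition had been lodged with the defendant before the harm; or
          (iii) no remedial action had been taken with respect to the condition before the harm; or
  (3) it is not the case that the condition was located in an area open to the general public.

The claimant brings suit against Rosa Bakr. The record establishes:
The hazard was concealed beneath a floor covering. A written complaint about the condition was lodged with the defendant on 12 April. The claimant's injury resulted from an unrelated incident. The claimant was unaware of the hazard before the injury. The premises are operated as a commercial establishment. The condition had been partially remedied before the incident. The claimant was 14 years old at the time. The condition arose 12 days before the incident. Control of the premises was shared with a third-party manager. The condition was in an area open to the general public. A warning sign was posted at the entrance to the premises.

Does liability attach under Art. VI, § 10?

No — not liable.

(a) not open/obvious — met.
(A) proximate cause — fails.
(B) no assumed risk — holds.
(i): F AND T → false.
(ii) not (entrant a minor) — not satisfied.
(b) = F OR F = false.
So (1) is not satisfied (T AND F).
(i) exclusive control — fails.
(ii) commercial use — satisfied.
So (a) is satisfied (F OR T).
(i) no signage posted — fails.
(A) condition ≥14 days old — not met.
(B) complaint lodged — satisfied.
(ii) = F AND T = false.
(iii) no remedial action — fails.
So (b) is not satisfied (F OR F OR F).
(2) = T AND F = false.
(3) not (public area) — fails.
Overall = F OR F OR F = false.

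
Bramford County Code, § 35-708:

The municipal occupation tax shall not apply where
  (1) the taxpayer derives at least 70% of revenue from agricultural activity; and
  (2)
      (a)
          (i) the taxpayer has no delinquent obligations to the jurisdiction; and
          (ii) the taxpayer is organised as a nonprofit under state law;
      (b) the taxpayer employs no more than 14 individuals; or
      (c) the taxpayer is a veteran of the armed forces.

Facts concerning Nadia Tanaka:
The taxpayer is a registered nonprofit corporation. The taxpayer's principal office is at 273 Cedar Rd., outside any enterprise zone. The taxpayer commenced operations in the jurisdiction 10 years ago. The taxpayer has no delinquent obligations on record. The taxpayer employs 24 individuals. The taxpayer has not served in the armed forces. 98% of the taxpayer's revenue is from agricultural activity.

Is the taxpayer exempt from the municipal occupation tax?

Yes — exempt.

(1) ≥70% agricultural — satisfied.
(i) no delinquency — satisfied.
(ii) nonprofit — met.
(a): T AND T → true.
(b) ≤ 14 employees — fails.
(c) veteran — fails.
So (2) is satisfied (T OR F OR F).
So Overall is satisfied (T AND T).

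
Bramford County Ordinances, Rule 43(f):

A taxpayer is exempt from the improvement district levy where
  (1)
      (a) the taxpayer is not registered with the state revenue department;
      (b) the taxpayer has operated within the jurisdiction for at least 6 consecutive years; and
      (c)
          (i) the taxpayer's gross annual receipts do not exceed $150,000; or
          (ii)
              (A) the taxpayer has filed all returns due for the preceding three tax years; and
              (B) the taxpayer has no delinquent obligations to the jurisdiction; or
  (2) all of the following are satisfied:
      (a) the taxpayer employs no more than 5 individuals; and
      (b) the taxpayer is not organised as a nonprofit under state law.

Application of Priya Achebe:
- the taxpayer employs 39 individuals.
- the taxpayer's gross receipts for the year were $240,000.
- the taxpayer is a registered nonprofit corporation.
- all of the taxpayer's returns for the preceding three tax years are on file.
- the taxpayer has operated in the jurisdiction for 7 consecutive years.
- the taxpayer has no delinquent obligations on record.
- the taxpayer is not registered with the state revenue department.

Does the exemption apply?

(a) not (state-registered) — holds.
(b) ≥ 6 yrs in jurisdiction — satisfied.
(i) receipts ≤ $150,000 — not met.
(A) returns current — satisfied.
(B) no delinquency — met.
So (ii) is satisfied (T AND T).
So (c) is satisfied (F OR T).
(1) = T AND T AND T = true.
(a) ≤ 5 employees — not met.
(b) not (nonprofit) — not satisfied.
(2) = F AND F = false.
Overall = T OR F = true.

Yes — exempt.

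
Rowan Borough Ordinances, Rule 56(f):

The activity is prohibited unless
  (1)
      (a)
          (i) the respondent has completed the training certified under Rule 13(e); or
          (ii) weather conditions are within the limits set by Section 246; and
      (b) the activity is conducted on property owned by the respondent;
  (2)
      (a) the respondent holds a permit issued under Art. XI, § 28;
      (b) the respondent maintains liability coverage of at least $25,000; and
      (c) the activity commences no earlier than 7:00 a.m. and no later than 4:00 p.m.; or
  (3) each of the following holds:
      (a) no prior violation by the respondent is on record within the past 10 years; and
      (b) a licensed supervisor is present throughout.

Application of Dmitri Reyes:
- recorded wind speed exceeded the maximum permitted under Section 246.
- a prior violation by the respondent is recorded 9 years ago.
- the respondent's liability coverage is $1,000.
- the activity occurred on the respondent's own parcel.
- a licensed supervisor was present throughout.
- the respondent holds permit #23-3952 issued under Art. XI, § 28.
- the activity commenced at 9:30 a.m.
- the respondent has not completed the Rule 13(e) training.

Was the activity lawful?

No — unlawful.

(i) training certified — not satisfied.
(ii) weather ok — not satisfied.
(a) = F OR F = false.
(b) own property — satisfied.
(1): F AND T → false.
(a) holds permit — satisfied.
(b) coverage ≥ $25,000 — not satisfied.
(c) start within hours — met.
(2) = T AND F AND T = false.
(a) no prior violation — not met.
(b) supervisor present — met.
So (3) is not satisfied (F AND T).
So Overall is not satisfied (F OR F OR F).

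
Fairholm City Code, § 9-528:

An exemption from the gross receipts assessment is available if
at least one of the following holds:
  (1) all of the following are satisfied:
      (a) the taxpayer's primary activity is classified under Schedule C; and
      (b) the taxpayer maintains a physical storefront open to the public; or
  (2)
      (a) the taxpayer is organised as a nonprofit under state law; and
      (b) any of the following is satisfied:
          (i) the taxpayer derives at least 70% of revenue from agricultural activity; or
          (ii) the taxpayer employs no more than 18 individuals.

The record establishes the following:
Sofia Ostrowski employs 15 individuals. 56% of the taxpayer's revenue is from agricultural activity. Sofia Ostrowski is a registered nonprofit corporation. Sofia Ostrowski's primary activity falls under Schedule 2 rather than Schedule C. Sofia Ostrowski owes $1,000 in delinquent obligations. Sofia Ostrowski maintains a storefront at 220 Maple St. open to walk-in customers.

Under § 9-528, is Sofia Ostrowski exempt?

(a) Schedule C activity — fails.
(b) has storefront — satisfied.
(1) = F AND T = false.
(a) nonprofit — satisfied.
(i) ≥70% agricultural — fails.
(ii) ≤ 18 employees — satisfied.
So (b) is satisfied (F OR T).
(2) = T AND T = true.
Overall = F OR T = true.

Yes — exempt.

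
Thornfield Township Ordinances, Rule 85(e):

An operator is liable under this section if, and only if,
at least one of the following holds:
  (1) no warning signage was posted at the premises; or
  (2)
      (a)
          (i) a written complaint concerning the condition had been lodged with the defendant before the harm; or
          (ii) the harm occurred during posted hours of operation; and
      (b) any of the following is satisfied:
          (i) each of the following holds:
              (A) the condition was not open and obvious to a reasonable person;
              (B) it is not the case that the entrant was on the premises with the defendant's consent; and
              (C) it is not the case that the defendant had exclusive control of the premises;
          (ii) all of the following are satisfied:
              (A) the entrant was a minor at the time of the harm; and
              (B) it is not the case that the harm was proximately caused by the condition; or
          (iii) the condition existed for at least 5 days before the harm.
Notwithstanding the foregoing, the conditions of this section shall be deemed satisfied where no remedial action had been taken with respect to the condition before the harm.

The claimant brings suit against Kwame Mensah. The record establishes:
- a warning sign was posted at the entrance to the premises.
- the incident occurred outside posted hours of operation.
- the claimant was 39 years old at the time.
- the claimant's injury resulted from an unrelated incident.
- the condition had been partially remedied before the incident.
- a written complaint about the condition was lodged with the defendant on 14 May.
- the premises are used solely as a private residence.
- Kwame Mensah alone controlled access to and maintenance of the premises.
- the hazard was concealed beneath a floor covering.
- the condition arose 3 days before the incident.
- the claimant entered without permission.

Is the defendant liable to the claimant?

(1) no signage posted — not satisfied.
(i) complaint lodged — holds.
(ii) during posted hours — not met.
So (a) is satisfied (T OR F).
(A) not open/obvious — satisfied.
(B) not (consent to enter) — satisfied.
(C) not (exclusive control) — fails.
So (i) is not satisfied (T AND T AND F).
(A) entrant a minor — fails.
(B) not (proximate cause) — satisfied.
So (ii) is not satisfied (F AND T).
(iii) condition ≥5 days old — fails.
(b) = F OR F OR F = false.
(2) = T AND F = false.
Overall = F OR F = false.
Exception (no remedial action) — not satisfied.
Result: main false OR exception false → false.

No — not liable.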